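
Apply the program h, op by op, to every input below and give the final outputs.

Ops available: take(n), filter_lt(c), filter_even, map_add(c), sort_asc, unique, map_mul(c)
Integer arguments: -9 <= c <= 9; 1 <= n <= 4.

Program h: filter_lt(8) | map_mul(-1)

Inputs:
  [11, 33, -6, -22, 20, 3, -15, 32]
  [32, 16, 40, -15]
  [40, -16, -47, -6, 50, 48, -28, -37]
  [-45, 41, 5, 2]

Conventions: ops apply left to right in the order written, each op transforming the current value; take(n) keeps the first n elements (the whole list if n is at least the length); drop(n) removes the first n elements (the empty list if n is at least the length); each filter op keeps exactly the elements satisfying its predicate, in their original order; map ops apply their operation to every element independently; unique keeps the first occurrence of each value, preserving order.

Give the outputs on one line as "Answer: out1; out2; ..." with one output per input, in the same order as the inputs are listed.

Execution, op by op:
  [11, 33, -6, -22, 20, 3, -15, 32] -> [-6, -22, 3, -15] -> [6, 22, -3, 15]
  [32, 16, 40, -15] -> [-15] -> [15]
  [40, -16, -47, -6, 50, 48, -28, -37] -> [-16, -47, -6, -28, -37] -> [16, 47, 6, 28, 37]
  [-45, 41, 5, 2] -> [-45, 5, 2] -> [45, -5, -2]

[6, 22, -3, 15]; [15]; [16, 47, 6, 28, 37]; [45, -5, -2]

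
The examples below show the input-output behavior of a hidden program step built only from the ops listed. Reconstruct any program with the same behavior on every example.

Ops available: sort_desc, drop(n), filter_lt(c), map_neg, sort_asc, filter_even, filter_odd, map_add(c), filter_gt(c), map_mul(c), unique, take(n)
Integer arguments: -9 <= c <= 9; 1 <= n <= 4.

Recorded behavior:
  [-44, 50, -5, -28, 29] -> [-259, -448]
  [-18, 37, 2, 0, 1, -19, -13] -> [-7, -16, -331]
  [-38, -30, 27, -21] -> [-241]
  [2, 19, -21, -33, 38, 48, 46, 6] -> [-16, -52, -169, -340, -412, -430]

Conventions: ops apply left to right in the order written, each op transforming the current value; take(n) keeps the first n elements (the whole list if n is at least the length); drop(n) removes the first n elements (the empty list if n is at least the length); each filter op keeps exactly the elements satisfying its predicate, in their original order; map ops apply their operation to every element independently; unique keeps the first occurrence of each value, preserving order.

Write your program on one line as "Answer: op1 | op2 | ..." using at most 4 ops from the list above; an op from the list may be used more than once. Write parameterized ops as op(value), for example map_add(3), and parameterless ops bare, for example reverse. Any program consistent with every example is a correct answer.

map_mul(-9) | filter_lt(-5) | map_add(2) | sort_desc

Check, running the answer program on each example:
  [-44, 50, -5, -28, 29] -> [396, -450, 45, 252, -261] -> [-450, -261] -> [-448, -259] -> [-259, -448]
  [-18, 37, 2, 0, 1, -19, -13] -> [162, -333, -18, 0, -9, 171, 117] -> [-333, -18, -9] -> [-331, -16, -7] -> [-7, -16, -331]
  [-38, -30, 27, -21] -> [342, 270, -243, 189] -> [-243] -> [-241] -> [-241]
  [2, 19, -21, -33, 38, 48, 46, 6] -> [-18, -171, 189, 297, -342, -432, -414, -54] -> [-18, -171, -342, -432, -414, -54] -> [-16, -169, -340, -430, -412, -52] -> [-16, -52, -169, -340, -412, -430]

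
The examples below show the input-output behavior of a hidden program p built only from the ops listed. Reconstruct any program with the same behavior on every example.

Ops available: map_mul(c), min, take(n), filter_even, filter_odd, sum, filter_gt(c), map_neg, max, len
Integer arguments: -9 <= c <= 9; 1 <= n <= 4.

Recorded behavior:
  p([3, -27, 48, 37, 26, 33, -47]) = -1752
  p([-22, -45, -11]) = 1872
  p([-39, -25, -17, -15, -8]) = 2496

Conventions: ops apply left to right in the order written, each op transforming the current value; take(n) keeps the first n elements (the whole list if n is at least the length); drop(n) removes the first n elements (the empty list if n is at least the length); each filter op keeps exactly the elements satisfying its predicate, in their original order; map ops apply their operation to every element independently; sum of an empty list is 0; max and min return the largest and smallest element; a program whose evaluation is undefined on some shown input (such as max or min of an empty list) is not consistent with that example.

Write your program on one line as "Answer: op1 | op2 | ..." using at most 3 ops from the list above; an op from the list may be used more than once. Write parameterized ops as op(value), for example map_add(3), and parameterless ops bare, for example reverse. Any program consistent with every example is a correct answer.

map_mul(-6) | map_mul(4) | sum

Check, running the answer program on each example:
  [3, -27, 48, 37, 26, 33, -47] -> [-18, 162, -288, -222, -156, -198, 282] -> [-72, 648, -1152, -888, -624, -792, 1128] -> -1752
  [-22, -45, -11] -> [132, 270, 66] -> [528, 1080, 264] -> 1872
  [-39, -25, -17, -15, -8] -> [234, 150, 102, 90, 48] -> [936, 600, 408, 360, 192] -> 2496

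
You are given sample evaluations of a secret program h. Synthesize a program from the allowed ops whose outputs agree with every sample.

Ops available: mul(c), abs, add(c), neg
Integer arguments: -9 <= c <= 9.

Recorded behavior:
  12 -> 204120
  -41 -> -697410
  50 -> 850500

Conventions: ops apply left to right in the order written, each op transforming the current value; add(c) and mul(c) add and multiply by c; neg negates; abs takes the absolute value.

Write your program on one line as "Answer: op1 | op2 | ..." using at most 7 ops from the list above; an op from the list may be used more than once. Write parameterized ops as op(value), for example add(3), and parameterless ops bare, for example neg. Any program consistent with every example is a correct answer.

mul(7) | mul(-3) | mul(-6) | mul(3) | mul(5) | mul(9)

Check, running the answer program on each example:
  12 -> 84 -> -252 -> 1512 -> 4536 -> 22680 -> 204120
  -41 -> -287 -> 861 -> -5166 -> -15498 -> -77490 -> -697410
  50 -> 350 -> -1050 -> 6300 -> 18900 -> 94500 -> 850500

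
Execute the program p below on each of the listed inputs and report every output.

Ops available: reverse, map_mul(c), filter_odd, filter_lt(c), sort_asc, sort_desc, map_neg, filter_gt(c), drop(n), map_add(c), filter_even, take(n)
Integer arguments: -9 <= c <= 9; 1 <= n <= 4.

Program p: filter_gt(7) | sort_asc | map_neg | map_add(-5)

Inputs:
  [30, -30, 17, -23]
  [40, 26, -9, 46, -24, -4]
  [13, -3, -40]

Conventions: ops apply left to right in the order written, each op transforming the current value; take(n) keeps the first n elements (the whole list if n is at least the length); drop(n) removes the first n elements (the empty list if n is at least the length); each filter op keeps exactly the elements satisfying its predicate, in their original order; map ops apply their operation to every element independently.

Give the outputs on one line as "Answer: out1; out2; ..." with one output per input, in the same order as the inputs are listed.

[-22, -35]; [-31, -45, -51]; [-18]

Execution, op by op:
  [30, -30, 17, -23] -> [30, 17] -> [17, 30] -> [-17, -30] -> [-22, -35]
  [40, 26, -9, 46, -24, -4] -> [40, 26, 46] -> [26, 40, 46] -> [-26, -40, -46] -> [-31, -45, -51]
  [13, -3, -40] -> [13] -> [13] -> [-13] -> [-18]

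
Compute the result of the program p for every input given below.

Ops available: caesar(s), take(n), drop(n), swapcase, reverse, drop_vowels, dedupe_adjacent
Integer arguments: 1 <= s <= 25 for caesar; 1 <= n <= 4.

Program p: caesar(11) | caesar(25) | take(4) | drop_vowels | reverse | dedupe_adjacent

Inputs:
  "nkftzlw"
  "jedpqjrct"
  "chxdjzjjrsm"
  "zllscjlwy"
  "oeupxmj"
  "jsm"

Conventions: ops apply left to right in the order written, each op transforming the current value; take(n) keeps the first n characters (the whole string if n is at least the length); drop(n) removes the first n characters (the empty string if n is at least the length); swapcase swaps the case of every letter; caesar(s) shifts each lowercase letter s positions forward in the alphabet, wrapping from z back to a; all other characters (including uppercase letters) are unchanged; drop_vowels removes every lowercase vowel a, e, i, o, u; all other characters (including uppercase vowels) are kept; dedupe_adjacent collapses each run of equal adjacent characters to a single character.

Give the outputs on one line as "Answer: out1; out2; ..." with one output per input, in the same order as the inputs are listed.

Execution, op by op:
  "nkftzlw" -> "yvqekwh" -> "xupdjvg" -> "xupd" -> "xpd" -> "dpx" -> "dpx"
  "jedpqjrct" -> "upoabucne" -> "tonzatbmd" -> "tonz" -> "tnz" -> "znt" -> "znt"
  "chxdjzjjrsm" -> "nsioukuucdx" -> "mrhntjttbcw" -> "mrhn" -> "mrhn" -> "nhrm" -> "nhrm"
  "zllscjlwy" -> "kwwdnuwhj" -> "jvvcmtvgi" -> "jvvc" -> "jvvc" -> "cvvj" -> "cvj"
  "oeupxmj" -> "zpfaixu" -> "yoezhwt" -> "yoez" -> "yz" -> "zy" -> "zy"
  "jsm" -> "udx" -> "tcw" -> "tcw" -> "tcw" -> "wct" -> "wct"

"dpx"; "znt"; "nhrm"; "cvj"; "zy"; "wct"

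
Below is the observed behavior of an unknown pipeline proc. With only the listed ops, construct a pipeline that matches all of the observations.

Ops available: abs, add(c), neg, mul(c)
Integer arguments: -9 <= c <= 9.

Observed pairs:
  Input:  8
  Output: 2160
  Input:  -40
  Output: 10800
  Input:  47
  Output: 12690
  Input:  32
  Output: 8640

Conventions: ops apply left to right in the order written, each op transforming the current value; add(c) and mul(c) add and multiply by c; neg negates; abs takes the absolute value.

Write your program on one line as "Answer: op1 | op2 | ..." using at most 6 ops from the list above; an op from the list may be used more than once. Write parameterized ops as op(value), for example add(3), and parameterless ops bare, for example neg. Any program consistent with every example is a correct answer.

mul(-3) | neg | mul(-9) | mul(-5) | mul(-2) | abs

Check, running the answer program on each example:
  8 -> -24 -> 24 -> -216 -> 1080 -> -2160 -> 2160
  -40 -> 120 -> -120 -> 1080 -> -5400 -> 10800 -> 10800
  47 -> -141 -> 141 -> -1269 -> 6345 -> -12690 -> 12690
  32 -> -96 -> 96 -> -864 -> 4320 -> -8640 -> 8640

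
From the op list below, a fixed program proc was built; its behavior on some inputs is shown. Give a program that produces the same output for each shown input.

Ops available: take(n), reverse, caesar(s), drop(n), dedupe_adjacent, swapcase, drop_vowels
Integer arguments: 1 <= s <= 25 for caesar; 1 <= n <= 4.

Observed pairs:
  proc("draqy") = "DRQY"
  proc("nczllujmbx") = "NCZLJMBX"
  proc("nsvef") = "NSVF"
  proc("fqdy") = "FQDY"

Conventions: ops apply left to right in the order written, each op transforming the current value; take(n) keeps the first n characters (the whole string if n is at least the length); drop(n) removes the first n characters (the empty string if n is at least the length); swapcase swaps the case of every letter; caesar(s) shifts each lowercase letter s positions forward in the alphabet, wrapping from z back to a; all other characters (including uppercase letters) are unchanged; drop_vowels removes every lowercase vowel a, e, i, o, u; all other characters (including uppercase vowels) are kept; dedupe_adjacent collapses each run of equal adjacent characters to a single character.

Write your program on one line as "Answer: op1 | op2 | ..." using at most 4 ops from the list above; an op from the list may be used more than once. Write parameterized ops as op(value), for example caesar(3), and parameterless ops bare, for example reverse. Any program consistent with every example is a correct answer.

drop_vowels | swapcase | dedupe_adjacent

Check, running the answer program on each example:
  "draqy" -> "drqy" -> "DRQY" -> "DRQY"
  "nczllujmbx" -> "nczlljmbx" -> "NCZLLJMBX" -> "NCZLJMBX"
  "nsvef" -> "nsvf" -> "NSVF" -> "NSVF"
  "fqdy" -> "fqdy" -> "FQDY" -> "FQDY"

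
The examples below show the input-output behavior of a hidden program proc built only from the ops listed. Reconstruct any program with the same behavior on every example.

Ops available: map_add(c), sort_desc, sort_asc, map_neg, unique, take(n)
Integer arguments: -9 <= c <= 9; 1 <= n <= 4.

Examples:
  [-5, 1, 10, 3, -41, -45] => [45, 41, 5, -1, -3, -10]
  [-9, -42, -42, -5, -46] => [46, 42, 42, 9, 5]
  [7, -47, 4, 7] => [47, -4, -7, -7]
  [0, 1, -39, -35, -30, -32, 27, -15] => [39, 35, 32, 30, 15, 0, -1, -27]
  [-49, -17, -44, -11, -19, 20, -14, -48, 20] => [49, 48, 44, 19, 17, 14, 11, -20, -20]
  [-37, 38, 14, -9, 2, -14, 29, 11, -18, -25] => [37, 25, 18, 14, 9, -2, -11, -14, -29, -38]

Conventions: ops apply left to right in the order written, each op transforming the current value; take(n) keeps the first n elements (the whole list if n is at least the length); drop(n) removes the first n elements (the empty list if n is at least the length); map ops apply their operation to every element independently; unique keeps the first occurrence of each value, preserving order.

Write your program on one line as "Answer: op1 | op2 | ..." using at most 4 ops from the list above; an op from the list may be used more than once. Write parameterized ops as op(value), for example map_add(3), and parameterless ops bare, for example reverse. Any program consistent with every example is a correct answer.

map_neg | sort_asc | sort_desc

Check, running the answer program on each example:
  [-5, 1, 10, 3, -41, -45] -> [5, -1, -10, -3, 41, 45] -> [-10, -3, -1, 5, 41, 45] -> [45, 41, 5, -1, -3, -10]
  [-9, -42, -42, -5, -46] -> [9, 42, 42, 5, 46] -> [5, 9, 42, 42, 46] -> [46, 42, 42, 9, 5]
  [7, -47, 4, 7] -> [-7, 47, -4, -7] -> [-7, -7, -4, 47] -> [47, -4, -7, -7]
  [0, 1, -39, -35, -30, -32, 27, -15] -> [0, -1, 39, 35, 30, 32, -27, 15] -> [-27, -1, 0, 15, 30, 32, 35, 39] -> [39, 35, 32, 30, 15, 0, -1, -27]
  [-49, -17, -44, -11, -19, 20, -14, -48, 20] -> [49, 17, 44, 11, 19, -20, 14, 48, -20] -> [-20, -20, 11, 14, 17, 19, 44, 48, 49] -> [49, 48, 44, 19, 17, 14, 11, -20, -20]
  [-37, 38, 14, -9, 2, -14, 29, 11, -18, -25] -> [37, -38, -14, 9, -2, 14, -29, -11, 18, 25] -> [-38, -29, -14, -11, -2, 9, 14, 18, 25, 37] -> [37, 25, 18, 14, 9, -2, -11, -14, -29, -38]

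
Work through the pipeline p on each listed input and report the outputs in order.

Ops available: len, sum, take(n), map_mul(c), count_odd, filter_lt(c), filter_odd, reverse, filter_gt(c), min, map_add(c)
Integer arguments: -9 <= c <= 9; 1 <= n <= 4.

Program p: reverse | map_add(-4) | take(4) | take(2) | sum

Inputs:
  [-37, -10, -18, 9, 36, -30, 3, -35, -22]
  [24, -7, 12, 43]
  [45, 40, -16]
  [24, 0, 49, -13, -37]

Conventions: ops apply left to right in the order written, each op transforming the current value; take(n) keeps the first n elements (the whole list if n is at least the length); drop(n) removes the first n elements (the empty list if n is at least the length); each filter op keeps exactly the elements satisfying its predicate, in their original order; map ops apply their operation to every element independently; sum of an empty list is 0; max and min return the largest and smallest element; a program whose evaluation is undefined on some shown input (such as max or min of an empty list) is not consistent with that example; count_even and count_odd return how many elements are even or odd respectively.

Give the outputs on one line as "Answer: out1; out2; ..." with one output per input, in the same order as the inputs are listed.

Execution, op by op:
  [-37, -10, -18, 9, 36, -30, 3, -35, -22] -> [-22, -35, 3, -30, 36, 9, -18, -10, -37] -> [-26, -39, -1, -34, 32, 5, -22, -14, -41] -> [-26, -39, -1, -34] -> [-26, -39] -> -65
  [24, -7, 12, 43] -> [43, 12, -7, 24] -> [39, 8, -11, 20] -> [39, 8, -11, 20] -> [39, 8] -> 47
  [45, 40, -16] -> [-16, 40, 45] -> [-20, 36, 41] -> [-20, 36, 41] -> [-20, 36] -> 16
  [24, 0, 49, -13, -37] -> [-37, -13, 49, 0, 24] -> [-41, -17, 45, -4, 20] -> [-41, -17, 45, -4] -> [-41, -17] -> -58

-65; 47; 16; -58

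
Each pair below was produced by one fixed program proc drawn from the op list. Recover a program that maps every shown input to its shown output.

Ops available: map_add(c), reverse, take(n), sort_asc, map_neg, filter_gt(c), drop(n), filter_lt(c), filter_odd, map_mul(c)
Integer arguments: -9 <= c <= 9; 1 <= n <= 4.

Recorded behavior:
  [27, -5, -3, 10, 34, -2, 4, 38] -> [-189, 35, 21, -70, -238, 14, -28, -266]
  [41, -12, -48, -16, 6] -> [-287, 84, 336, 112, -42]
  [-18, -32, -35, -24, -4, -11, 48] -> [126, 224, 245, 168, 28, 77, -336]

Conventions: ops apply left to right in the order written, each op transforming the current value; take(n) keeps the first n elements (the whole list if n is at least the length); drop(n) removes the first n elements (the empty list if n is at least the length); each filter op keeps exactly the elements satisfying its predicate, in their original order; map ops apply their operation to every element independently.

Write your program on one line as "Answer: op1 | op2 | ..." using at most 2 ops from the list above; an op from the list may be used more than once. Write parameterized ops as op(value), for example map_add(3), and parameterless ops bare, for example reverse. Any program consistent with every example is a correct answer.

map_neg | map_mul(7)

Check, running the answer program on each example:
  [27, -5, -3, 10, 34, -2, 4, 38] -> [-27, 5, 3, -10, -34, 2, -4, -38] -> [-189, 35, 21, -70, -238, 14, -28, -266]
  [41, -12, -48, -16, 6] -> [-41, 12, 48, 16, -6] -> [-287, 84, 336, 112, -42]
  [-18, -32, -35, -24, -4, -11, 48] -> [18, 32, 35, 24, 4, 11, -48] -> [126, 224, 245, 168, 28, 77, -336]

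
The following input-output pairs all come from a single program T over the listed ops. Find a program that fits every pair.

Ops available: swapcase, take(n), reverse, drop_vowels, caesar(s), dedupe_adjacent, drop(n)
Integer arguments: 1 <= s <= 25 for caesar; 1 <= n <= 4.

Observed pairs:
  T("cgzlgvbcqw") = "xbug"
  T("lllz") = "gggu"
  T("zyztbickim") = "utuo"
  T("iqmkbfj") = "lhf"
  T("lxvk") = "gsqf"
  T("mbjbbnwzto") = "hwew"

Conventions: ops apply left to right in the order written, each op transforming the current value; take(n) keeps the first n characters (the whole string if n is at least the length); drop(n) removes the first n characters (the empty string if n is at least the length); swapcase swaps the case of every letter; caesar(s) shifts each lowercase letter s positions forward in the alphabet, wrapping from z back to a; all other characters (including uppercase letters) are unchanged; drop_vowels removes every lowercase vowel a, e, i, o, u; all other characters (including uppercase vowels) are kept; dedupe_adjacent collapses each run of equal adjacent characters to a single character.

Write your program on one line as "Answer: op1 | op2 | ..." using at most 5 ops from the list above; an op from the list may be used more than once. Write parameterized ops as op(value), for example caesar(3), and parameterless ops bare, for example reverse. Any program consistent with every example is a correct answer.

take(4) | drop_vowels | caesar(8) | caesar(13)

Check, running the answer program on each example:
  "cgzlgvbcqw" -> "cgzl" -> "cgzl" -> "koht" -> "xbug"
  "lllz" -> "lllz" -> "lllz" -> "ttth" -> "gggu"
  "zyztbickim" -> "zyzt" -> "zyzt" -> "hghb" -> "utuo"
  "iqmkbfj" -> "iqmk" -> "qmk" -> "yus" -> "lhf"
  "lxvk" -> "lxvk" -> "lxvk" -> "tfds" -> "gsqf"
  "mbjbbnwzto" -> "mbjb" -> "mbjb" -> "ujrj" -> "hwew"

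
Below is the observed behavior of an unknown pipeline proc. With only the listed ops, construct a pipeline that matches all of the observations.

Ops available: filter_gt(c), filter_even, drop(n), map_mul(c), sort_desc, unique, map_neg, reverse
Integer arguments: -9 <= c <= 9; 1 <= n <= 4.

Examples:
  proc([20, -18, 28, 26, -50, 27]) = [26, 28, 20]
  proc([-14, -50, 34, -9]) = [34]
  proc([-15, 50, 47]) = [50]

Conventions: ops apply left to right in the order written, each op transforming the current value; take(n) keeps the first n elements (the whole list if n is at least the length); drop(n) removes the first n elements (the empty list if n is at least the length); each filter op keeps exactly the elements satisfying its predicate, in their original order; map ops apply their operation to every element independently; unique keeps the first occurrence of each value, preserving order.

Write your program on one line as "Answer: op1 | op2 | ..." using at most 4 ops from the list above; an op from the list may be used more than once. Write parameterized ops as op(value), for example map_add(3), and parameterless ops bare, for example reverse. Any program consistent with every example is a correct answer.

filter_even | reverse | filter_gt(3)

Check, running the answer program on each example:
  [20, -18, 28, 26, -50, 27] -> [20, -18, 28, 26, -50] -> [-50, 26, 28, -18, 20] -> [26, 28, 20]
  [-14, -50, 34, -9] -> [-14, -50, 34] -> [34, -50, -14] -> [34]
  [-15, 50, 47] -> [50] -> [50] -> [50]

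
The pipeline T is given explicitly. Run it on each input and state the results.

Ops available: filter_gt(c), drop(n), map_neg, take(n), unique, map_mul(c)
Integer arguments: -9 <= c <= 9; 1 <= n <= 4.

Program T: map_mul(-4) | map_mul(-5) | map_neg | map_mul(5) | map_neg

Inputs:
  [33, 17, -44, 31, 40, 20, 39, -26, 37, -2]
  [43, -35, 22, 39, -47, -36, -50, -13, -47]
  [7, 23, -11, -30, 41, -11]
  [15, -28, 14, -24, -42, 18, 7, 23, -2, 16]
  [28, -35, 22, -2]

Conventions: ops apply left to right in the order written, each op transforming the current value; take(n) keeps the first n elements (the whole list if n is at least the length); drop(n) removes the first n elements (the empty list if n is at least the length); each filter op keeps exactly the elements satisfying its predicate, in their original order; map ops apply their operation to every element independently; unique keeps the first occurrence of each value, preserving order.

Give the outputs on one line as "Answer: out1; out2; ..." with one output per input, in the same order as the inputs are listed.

[3300, 1700, -4400, 3100, 4000, 2000, 3900, -2600, 3700, -200]; [4300, -3500, 2200, 3900, -4700, -3600, -5000, -1300, -4700]; [700, 2300, -1100, -3000, 4100, -1100]; [1500, -2800, 1400, -2400, -4200, 1800, 700, 2300, -200, 1600]; [2800, -3500, 2200, -200]

Execution, op by op:
  [33, 17, -44, 31, 40, 20, 39, -26, 37, -2] -> [-132, -68, 176, -124, -160, -80, -156, 104, -148, 8] -> [660, 340, -880, 620, 800, 400, 780, -520, 740, -40] -> [-660, -340, 880, -620, -800, -400, -780, 520, -740, 40] -> [-3300, -1700, 4400, -3100, -4000, -2000, -3900, 2600, -3700, 200] -> [3300, 1700, -4400, 3100, 4000, 2000, 3900, -2600, 3700, -200]
  [43, -35, 22, 39, -47, -36, -50, -13, -47] -> [-172, 140, -88, -156, 188, 144, 200, 52, 188] -> [860, -700, 440, 780, -940, -720, -1000, -260, -940] -> [-860, 700, -440, -780, 940, 720, 1000, 260, 940] -> [-4300, 3500, -2200, -3900, 4700, 3600, 5000, 1300, 4700] -> [4300, -3500, 2200, 3900, -4700, -3600, -5000, -1300, -4700]
  [7, 23, -11, -30, 41, -11] -> [-28, -92, 44, 120, -164, 44] -> [140, 460, -220, -600, 820, -220] -> [-140, -460, 220, 600, -820, 220] -> [-700, -2300, 1100, 3000, -4100, 1100] -> [700, 2300, -1100, -3000, 4100, -1100]
  [15, -28, 14, -24, -42, 18, 7, 23, -2, 16] -> [-60, 112, -56, 96, 168, -72, -28, -92, 8, -64] -> [300, -560, 280, -480, -840, 360, 140, 460, -40, 320] -> [-300, 560, -280, 480, 840, -360, -140, -460, 40, -320] -> [-1500, 2800, -1400, 2400, 4200, -1800, -700, -2300, 200, -1600] -> [1500, -2800, 1400, -2400, -4200, 1800, 700, 2300, -200, 1600]
  [28, -35, 22, -2] -> [-112, 140, -88, 8] -> [560, -700, 440, -40] -> [-560, 700, -440, 40] -> [-2800, 3500, -2200, 200] -> [2800, -3500, 2200, -200]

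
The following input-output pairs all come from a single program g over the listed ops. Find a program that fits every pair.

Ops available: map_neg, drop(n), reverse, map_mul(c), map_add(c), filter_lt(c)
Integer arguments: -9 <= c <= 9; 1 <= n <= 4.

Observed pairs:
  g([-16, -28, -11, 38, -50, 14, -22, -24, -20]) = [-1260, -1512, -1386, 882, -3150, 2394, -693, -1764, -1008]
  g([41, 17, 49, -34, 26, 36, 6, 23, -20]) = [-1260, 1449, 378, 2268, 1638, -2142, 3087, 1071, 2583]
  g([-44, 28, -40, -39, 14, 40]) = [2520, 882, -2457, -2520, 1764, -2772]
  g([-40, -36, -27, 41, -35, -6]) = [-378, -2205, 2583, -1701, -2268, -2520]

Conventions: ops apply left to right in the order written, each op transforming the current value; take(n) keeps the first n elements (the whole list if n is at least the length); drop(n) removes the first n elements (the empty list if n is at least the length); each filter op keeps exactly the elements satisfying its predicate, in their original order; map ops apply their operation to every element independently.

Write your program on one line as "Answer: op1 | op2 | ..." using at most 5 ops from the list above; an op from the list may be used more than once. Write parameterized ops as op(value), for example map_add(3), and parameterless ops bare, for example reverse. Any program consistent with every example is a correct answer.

reverse | map_mul(7) | map_mul(-9) | map_neg

Check, running the answer program on each example:
  [-16, -28, -11, 38, -50, 14, -22, -24, -20] -> [-20, -24, -22, 14, -50, 38, -11, -28, -16] -> [-140, -168, -154, 98, -350, 266, -77, -196, -112] -> [1260, 1512, 1386, -882, 3150, -2394, 693, 1764, 1008] -> [-1260, -1512, -1386, 882, -3150, 2394, -693, -1764, -1008]
  [41, 17, 49, -34, 26, 36, 6, 23, -20] -> [-20, 23, 6, 36, 26, -34, 49, 17, 41] -> [-140, 161, 42, 252, 182, -238, 343, 119, 287] -> [1260, -1449, -378, -2268, -1638, 2142, -3087, -1071, -2583] -> [-1260, 1449, 378, 2268, 1638, -2142, 3087, 1071, 2583]
  [-44, 28, -40, -39, 14, 40] -> [40, 14, -39, -40, 28, -44] -> [280, 98, -273, -280, 196, -308] -> [-2520, -882, 2457, 2520, -1764, 2772] -> [2520, 882, -2457, -2520, 1764, -2772]
  [-40, -36, -27, 41, -35, -6] -> [-6, -35, 41, -27, -36, -40] -> [-42, -245, 287, -189, -252, -280] -> [378, 2205, -2583, 1701, 2268, 2520] -> [-378, -2205, 2583, -1701, -2268, -2520]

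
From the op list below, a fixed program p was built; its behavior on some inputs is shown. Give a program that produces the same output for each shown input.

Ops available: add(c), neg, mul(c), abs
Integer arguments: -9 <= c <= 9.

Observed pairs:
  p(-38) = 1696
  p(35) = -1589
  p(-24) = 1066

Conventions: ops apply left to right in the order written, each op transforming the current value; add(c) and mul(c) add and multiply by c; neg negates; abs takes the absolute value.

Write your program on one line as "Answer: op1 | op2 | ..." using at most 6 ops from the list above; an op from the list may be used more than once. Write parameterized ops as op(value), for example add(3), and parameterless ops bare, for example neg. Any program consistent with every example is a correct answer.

mul(5) | neg | mul(9) | add(-7) | add(-7)

Check, running the answer program on each example:
  -38 -> -190 -> 190 -> 1710 -> 1703 -> 1696
  35 -> 175 -> -175 -> -1575 -> -1582 -> -1589
  -24 -> -120 -> 120 -> 1080 -> 1073 -> 1066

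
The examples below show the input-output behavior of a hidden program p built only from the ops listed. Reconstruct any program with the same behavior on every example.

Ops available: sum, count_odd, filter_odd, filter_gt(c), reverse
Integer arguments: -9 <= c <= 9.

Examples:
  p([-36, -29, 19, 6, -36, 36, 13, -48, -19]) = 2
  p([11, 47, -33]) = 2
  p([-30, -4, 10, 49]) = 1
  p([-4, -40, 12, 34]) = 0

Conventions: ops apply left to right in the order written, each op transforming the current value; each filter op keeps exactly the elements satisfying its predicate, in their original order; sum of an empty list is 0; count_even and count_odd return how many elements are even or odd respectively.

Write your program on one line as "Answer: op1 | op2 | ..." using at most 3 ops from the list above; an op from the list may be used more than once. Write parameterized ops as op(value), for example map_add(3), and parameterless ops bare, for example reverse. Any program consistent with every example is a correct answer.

filter_odd | filter_gt(2) | count_odd

Check, running the answer program on each example:
  [-36, -29, 19, 6, -36, 36, 13, -48, -19] -> [-29, 19, 13, -19] -> [19, 13] -> 2
  [11, 47, -33] -> [11, 47, -33] -> [11, 47] -> 2
  [-30, -4, 10, 49] -> [49] -> [49] -> 1
  [-4, -40, 12, 34] -> [] -> [] -> 0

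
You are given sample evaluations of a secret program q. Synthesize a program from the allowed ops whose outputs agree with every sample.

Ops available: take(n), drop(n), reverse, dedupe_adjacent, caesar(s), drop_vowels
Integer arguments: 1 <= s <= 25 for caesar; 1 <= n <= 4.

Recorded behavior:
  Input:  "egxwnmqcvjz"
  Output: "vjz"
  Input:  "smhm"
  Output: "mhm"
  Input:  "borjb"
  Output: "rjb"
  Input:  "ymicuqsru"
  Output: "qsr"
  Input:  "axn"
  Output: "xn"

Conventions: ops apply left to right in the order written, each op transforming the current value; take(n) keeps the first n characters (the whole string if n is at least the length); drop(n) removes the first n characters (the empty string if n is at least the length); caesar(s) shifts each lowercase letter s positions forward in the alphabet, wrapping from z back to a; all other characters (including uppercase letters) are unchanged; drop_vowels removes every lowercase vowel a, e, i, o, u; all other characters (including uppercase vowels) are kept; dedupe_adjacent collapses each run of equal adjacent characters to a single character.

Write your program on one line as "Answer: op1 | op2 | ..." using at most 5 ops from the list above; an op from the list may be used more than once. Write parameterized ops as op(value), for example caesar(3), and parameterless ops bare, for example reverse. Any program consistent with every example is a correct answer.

reverse | take(4) | drop_vowels | take(3) | reverse

Check, running the answer program on each example:
  "egxwnmqcvjz" -> "zjvcqmnwxge" -> "zjvc" -> "zjvc" -> "zjv" -> "vjz"
  "smhm" -> "mhms" -> "mhms" -> "mhms" -> "mhm" -> "mhm"
  "borjb" -> "bjrob" -> "bjro" -> "bjr" -> "bjr" -> "rjb"
  "ymicuqsru" -> "ursqucimy" -> "ursq" -> "rsq" -> "rsq" -> "qsr"
  "axn" -> "nxa" -> "nxa" -> "nx" -> "nx" -> "xn"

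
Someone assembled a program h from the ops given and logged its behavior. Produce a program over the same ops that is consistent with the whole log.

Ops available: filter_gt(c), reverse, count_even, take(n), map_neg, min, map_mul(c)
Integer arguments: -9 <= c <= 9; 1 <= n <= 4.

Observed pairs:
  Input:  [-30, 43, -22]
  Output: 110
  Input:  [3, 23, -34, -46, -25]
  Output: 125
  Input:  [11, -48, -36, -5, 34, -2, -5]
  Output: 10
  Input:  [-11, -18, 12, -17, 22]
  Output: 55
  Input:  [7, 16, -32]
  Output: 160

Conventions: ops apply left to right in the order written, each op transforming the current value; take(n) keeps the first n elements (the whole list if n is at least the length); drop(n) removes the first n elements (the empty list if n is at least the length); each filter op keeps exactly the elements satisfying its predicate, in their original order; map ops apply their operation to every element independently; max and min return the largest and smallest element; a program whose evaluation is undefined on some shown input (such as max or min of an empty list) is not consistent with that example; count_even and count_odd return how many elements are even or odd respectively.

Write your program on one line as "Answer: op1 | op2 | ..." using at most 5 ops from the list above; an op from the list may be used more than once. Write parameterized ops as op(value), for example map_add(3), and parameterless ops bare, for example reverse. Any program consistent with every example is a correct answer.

map_mul(-5) | reverse | filter_gt(2) | min

Check, running the answer program on each example:
  [-30, 43, -22] -> [150, -215, 110] -> [110, -215, 150] -> [110, 150] -> 110
  [3, 23, -34, -46, -25] -> [-15, -115, 170, 230, 125] -> [125, 230, 170, -115, -15] -> [125, 230, 170] -> 125
  [11, -48, -36, -5, 34, -2, -5] -> [-55, 240, 180, 25, -170, 10, 25] -> [25, 10, -170, 25, 180, 240, -55] -> [25, 10, 25, 180, 240] -> 10
  [-11, -18, 12, -17, 22] -> [55, 90, -60, 85, -110] -> [-110, 85, -60, 90, 55] -> [85, 90, 55] -> 55
  [7, 16, -32] -> [-35, -80, 160] -> [160, -80, -35] -> [160] -> 160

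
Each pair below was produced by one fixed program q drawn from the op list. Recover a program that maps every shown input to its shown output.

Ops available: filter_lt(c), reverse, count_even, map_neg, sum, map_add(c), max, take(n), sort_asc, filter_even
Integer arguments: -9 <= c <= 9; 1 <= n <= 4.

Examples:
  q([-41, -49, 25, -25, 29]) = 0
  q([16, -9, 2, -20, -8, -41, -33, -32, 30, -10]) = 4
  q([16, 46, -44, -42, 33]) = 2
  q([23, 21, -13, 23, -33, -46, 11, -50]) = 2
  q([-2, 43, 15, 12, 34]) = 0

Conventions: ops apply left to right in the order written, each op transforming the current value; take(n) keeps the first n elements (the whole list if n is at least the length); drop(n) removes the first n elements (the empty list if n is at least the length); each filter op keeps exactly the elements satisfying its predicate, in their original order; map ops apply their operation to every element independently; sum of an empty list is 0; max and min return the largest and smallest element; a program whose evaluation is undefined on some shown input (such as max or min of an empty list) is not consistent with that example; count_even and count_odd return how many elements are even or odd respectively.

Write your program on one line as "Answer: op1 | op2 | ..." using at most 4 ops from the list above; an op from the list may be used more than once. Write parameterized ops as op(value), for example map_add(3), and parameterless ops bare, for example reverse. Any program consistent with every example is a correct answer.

filter_lt(-4) | filter_even | reverse | count_even

Check, running the answer program on each example:
  [-41, -49, 25, -25, 29] -> [-41, -49, -25] -> [] -> [] -> 0
  [16, -9, 2, -20, -8, -41, -33, -32, 30, -10] -> [-9, -20, -8, -41, -33, -32, -10] -> [-20, -8, -32, -10] -> [-10, -32, -8, -20] -> 4
  [16, 46, -44, -42, 33] -> [-44, -42] -> [-44, -42] -> [-42, -44] -> 2
  [23, 21, -13, 23, -33, -46, 11, -50] -> [-13, -33, -46, -50] -> [-46, -50] -> [-50, -46] -> 2
  [-2, 43, 15, 12, 34] -> [] -> [] -> [] -> 0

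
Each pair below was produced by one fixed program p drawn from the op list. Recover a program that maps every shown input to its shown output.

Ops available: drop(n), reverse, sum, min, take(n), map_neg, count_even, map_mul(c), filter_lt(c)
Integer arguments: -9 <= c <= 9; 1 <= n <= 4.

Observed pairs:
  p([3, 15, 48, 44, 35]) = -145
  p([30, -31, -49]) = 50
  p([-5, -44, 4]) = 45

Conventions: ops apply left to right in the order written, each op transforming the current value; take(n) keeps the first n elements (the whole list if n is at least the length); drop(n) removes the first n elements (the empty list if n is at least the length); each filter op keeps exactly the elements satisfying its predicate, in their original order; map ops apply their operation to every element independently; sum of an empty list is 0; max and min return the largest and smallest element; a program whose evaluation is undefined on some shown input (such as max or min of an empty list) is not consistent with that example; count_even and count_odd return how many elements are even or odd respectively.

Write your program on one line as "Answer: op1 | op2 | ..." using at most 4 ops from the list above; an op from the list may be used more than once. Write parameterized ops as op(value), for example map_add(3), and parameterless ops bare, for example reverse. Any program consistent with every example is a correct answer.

map_neg | reverse | sum

Check, running the answer program on each example:
  [3, 15, 48, 44, 35] -> [-3, -15, -48, -44, -35] -> [-35, -44, -48, -15, -3] -> -145
  [30, -31, -49] -> [-30, 31, 49] -> [49, 31, -30] -> 50
  [-5, -44, 4] -> [5, 44, -4] -> [-4, 44, 5] -> 45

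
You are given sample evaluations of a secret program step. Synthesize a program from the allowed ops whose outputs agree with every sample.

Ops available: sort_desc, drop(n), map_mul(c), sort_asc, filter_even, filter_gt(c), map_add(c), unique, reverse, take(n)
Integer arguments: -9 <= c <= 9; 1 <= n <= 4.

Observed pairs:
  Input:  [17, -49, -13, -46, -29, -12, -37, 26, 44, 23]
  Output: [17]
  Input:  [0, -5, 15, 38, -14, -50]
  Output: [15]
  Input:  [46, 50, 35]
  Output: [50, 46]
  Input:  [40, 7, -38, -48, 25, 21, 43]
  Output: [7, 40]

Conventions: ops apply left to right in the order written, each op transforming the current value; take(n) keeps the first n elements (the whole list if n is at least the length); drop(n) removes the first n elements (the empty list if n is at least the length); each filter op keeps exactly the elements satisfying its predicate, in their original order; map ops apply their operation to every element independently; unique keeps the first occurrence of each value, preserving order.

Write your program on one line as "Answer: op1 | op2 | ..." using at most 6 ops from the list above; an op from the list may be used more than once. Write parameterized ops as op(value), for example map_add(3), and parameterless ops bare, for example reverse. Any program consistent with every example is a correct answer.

take(4) | filter_gt(-5) | take(2) | reverse | filter_gt(2)

Check, running the answer program on each example:
  [17, -49, -13, -46, -29, -12, -37, 26, 44, 23] -> [17, -49, -13, -46] -> [17] -> [17] -> [17] -> [17]
  [0, -5, 15, 38, -14, -50] -> [0, -5, 15, 38] -> [0, 15, 38] -> [0, 15] -> [15, 0] -> [15]
  [46, 50, 35] -> [46, 50, 35] -> [46, 50, 35] -> [46, 50] -> [50, 46] -> [50, 46]
  [40, 7, -38, -48, 25, 21, 43] -> [40, 7, -38, -48] -> [40, 7] -> [40, 7] -> [7, 40] -> [7, 40]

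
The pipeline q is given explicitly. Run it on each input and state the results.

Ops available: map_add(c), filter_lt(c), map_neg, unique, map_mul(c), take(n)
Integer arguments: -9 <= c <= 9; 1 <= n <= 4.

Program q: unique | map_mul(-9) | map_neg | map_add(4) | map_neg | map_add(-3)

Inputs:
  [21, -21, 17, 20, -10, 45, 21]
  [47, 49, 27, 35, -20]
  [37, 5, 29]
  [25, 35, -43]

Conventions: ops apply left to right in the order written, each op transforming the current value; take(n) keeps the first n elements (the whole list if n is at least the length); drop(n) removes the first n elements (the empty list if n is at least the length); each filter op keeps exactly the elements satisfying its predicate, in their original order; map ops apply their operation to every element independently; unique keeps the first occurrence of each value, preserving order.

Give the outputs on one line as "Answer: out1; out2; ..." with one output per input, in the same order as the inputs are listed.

[-196, 182, -160, -187, 83, -412]; [-430, -448, -250, -322, 173]; [-340, -52, -268]; [-232, -322, 380]

Execution, op by op:
  [21, -21, 17, 20, -10, 45, 21] -> [21, -21, 17, 20, -10, 45] -> [-189, 189, -153, -180, 90, -405] -> [189, -189, 153, 180, -90, 405] -> [193, -185, 157, 184, -86, 409] -> [-193, 185, -157, -184, 86, -409] -> [-196, 182, -160, -187, 83, -412]
  [47, 49, 27, 35, -20] -> [47, 49, 27, 35, -20] -> [-423, -441, -243, -315, 180] -> [423, 441, 243, 315, -180] -> [427, 445, 247, 319, -176] -> [-427, -445, -247, -319, 176] -> [-430, -448, -250, -322, 173]
  [37, 5, 29] -> [37, 5, 29] -> [-333, -45, -261] -> [333, 45, 261] -> [337, 49, 265] -> [-337, -49, -265] -> [-340, -52, -268]
  [25, 35, -43] -> [25, 35, -43] -> [-225, -315, 387] -> [225, 315, -387] -> [229, 319, -383] -> [-229, -319, 383] -> [-232, -322, 380]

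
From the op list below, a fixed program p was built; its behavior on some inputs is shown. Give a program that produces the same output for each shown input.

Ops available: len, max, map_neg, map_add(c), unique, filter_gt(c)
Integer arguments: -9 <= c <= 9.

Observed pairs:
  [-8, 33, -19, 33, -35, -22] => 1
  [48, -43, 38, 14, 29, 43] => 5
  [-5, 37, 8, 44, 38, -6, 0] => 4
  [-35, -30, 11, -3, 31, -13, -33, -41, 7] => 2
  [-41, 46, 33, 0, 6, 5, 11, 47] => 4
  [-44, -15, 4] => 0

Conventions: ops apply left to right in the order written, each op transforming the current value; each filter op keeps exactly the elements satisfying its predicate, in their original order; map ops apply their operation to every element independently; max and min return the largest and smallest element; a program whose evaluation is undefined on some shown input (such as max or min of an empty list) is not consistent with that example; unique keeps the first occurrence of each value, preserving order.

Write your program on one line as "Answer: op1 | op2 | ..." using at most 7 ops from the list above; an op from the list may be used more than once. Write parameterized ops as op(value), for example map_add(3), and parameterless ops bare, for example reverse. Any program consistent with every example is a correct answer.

filter_gt(7) | map_neg | unique | map_add(4) | map_neg | len

Check, running the answer program on each example:
  [-8, 33, -19, 33, -35, -22] -> [33, 33] -> [-33, -33] -> [-33] -> [-29] -> [29] -> 1
  [48, -43, 38, 14, 29, 43] -> [48, 38, 14, 29, 43] -> [-48, -38, -14, -29, -43] -> [-48, -38, -14, -29, -43] -> [-44, -34, -10, -25, -39] -> [44, 34, 10, 25, 39] -> 5
  [-5, 37, 8, 44, 38, -6, 0] -> [37, 8, 44, 38] -> [-37, -8, -44, -38] -> [-37, -8, -44, -38] -> [-33, -4, -40, -34] -> [33, 4, 40, 34] -> 4
  [-35, -30, 11, -3, 31, -13, -33, -41, 7] -> [11, 31] -> [-11, -31] -> [-11, -31] -> [-7, -27] -> [7, 27] -> 2
  [-41, 46, 33, 0, 6, 5, 11, 47] -> [46, 33, 11, 47] -> [-46, -33, -11, -47] -> [-46, -33, -11, -47] -> [-42, -29, -7, -43] -> [42, 29, 7, 43] -> 4
  [-44, -15, 4] -> [] -> [] -> [] -> [] -> [] -> 0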